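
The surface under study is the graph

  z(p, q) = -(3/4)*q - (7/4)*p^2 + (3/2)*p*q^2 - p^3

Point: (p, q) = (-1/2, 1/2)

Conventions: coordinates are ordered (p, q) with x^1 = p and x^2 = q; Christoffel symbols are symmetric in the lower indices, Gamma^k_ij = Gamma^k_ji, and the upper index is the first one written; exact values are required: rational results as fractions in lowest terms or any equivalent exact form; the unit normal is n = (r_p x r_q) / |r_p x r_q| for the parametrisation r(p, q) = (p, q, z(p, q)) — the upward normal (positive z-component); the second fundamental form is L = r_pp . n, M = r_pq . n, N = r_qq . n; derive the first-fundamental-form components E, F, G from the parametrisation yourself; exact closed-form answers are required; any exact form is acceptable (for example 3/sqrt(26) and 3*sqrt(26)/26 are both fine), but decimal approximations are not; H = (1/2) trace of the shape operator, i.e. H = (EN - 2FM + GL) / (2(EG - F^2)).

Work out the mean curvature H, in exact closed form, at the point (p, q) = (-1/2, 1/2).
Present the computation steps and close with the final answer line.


z_p = 11/8, z_q = -3/2, z_pp = -1/2, z_pq = 3/2, z_qq = -3/2
E = 185/64, F = -33/16, G = 13/4; answer radicand W^2 = 329/64
unnormalised second-form numerators: l = -1/2, m = 3/2, n = -3/2; L = l/sqrt(329/64), and similarly M = m/sqrt(W^2), N = n/sqrt(W^2)
H = (E*n - 2*F*m + G*l) / (2*(EG - F^2)*sqrt(W^2)); E*n - 2*F*m + G*l = 29/128, EG - F^2 = 329/64, so H = (29/1316)/sqrt(329/64)

Answer: H = 58*sqrt(329)/108241


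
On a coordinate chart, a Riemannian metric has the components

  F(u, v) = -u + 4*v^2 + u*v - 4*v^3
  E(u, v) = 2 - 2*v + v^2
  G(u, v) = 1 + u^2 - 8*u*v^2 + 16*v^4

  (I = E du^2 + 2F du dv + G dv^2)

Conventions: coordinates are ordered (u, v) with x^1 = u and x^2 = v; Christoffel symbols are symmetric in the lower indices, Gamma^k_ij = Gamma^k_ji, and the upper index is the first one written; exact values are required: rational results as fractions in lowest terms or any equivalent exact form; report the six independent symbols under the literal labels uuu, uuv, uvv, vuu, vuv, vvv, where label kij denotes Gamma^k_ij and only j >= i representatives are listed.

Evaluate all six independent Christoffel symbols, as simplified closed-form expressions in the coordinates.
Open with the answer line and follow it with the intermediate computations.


Answer: Gamma_uuu = 0, Gamma_uuv = (v - 1)/(u^2 - 8*u*v^2 + 16*v^4 + v^2 - 2*v + 2), Gamma_uvv = (-8*v^2 + 8*v)/(u^2 - 8*u*v^2 + 16*v^4 + v^2 - 2*v + 2), Gamma_vuu = 0, Gamma_vuv = (u - 4*v^2)/(u^2 - 8*u*v^2 + 16*v^4 + v^2 - 2*v + 2), Gamma_vvv = (-8*u*v + 32*v^3)/(u^2 - 8*u*v^2 + 16*v^4 + v^2 - 2*v + 2)

E = 2 - 2*v + v^2; F = -u + 4*v^2 + u*v - 4*v^3; G = 1 + u^2 - 8*u*v^2 + 16*v^4
Gamma^k_ij = (1/2) g^{kl} (d_i g_jl + d_j g_il - d_l g_ij), with g^inv = (1/(EG-F^2)) [[G, -F], [-F, E]]
first partials: E_u = 0, E_v = -2 + 2*v, F_u = -1 + v, F_v = 8*v + u - 12*v^2, G_u = 2*u - 8*v^2, G_v = -16*u*v + 64*v^3
D = EG - F^2 = 2 - 2*v + v^2 + u^2 - 8*u*v^2 + 16*v^4
expanded: Gamma^u_uu = (G E_u - 2F F_u + F E_v)/(2D), Gamma^u_uv = (G E_v - F G_u)/(2D), Gamma^u_vv = (2G F_v - G G_u - F G_v)/(2D), Gamma^v_uu = (2E F_u - E E_v - F E_u)/(2D), Gamma^v_uv = (E G_u - F E_v)/(2D), Gamma^v_vv = (E G_v - 2F F_v + F G_u)/(2D); substitute and cancel common factors


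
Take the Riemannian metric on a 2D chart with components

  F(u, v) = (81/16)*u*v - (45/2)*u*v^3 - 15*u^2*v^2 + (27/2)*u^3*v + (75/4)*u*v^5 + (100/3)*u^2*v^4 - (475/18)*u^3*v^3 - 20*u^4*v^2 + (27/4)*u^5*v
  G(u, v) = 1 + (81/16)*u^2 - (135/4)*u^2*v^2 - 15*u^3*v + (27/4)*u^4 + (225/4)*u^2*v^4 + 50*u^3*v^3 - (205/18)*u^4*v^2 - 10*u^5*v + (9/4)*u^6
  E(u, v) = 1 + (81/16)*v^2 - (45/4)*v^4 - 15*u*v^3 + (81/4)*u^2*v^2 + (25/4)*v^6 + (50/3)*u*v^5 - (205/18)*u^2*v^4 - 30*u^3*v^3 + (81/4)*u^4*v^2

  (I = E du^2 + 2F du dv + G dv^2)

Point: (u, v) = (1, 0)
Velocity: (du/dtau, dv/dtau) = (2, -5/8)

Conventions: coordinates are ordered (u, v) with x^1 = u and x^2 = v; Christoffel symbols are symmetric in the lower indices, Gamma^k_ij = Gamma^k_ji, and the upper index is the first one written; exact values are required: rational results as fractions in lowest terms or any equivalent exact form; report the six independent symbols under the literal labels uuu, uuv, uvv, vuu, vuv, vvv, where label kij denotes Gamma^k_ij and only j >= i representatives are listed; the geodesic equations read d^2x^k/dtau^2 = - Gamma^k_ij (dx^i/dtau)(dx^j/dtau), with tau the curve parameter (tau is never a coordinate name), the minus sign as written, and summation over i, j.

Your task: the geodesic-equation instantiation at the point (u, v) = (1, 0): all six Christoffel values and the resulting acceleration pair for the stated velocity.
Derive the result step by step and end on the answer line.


E = 1, F = 0, G = 241/16 at the point
E_u = 0, E_v = 0, F_u = 0, F_v = 405/16, G_u = 405/8, G_v = -25
EG - F^2 = 241/16;  g^inv = (16/241) * [[241/16, 0], [0, 1]]
first-kind symbols [ij,l] = (1/2)(d_i g_jl + d_j g_il - d_l g_ij): [uu,u] = E_u/2 = 0, [uu,v] = F_u - E_v/2 = 0, [uv,u] = E_v/2 = 0, [uv,v] = G_u/2 = 405/16, [vv,u] = F_v - G_u/2 = 0, [vv,v] = G_v/2 = -25/2
Gamma^u_ij = (G*[ij,u] - F*[ij,v])/(EG - F^2), Gamma^v_ij = (E*[ij,v] - F*[ij,u])/(EG - F^2)
Gamma_uuu = 0, Gamma_uuv = 0, Gamma_uvv = 0, Gamma_vuu = 0, Gamma_vuv = 405/241, Gamma_vvv = -200/241
d^2u/dtau^2 = -(Gamma_uuu*(2)^2 + 2*Gamma_uuv*(2)*(-5/8) + Gamma_uvv*(-5/8)^2) = 0
d^2v/dtau^2 = -(Gamma_vuu*(2)^2 + 2*Gamma_vuv*(2)*(-5/8) + Gamma_vvv*(-5/8)^2) = 8725/1928

Answer: Gamma_uuu = 0, Gamma_uuv = 0, Gamma_uvv = 0, Gamma_vuu = 0, Gamma_vuv = 405/241, Gamma_vvv = -200/241; accelerations (d^2u/dtau^2, d^2v/dtau^2) = (0, 8725/1928)


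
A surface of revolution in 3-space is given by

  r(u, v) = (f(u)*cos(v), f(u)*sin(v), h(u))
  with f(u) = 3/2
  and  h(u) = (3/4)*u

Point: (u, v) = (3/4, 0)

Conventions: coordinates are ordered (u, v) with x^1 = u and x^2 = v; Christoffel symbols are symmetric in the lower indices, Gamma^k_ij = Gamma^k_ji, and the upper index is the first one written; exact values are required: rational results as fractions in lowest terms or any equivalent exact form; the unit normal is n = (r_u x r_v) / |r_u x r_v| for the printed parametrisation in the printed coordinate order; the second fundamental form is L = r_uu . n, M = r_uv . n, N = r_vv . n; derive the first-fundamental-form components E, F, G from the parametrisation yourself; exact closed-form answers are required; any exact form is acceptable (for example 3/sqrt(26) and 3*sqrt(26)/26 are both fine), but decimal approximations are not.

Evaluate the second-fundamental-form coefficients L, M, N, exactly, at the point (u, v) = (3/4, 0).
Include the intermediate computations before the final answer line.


f = 3/2, f' = 0, f'' = 0, h' = 3/4, h'' = 0
E = 9/16, F = 0, G = 9/4; answer radicand W^2 = 9/16
unnormalised second-form numerators: l = 0, m = 0, n = 9/8; L = l/sqrt(9/16), and similarly M = m/sqrt(W^2), N = n/sqrt(W^2)

Answer: L = 0, M = 0, N = 3/2


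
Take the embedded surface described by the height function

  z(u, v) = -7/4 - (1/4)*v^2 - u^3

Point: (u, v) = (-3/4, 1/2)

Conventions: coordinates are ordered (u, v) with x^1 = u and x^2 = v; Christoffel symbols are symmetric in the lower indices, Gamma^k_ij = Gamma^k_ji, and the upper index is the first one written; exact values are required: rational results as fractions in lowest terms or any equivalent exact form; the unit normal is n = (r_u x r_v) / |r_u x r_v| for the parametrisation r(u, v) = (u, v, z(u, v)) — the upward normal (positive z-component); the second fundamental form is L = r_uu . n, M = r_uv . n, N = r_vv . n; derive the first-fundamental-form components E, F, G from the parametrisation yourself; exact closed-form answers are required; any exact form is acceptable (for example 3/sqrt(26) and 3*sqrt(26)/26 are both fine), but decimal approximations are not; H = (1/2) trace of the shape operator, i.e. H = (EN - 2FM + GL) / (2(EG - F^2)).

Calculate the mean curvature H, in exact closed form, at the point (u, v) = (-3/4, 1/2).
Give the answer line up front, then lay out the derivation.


Answer: H = 76*sqrt(1001)/13013

z_u = -27/16, z_v = -1/4, z_uu = 9/2, z_uv = 0, z_vv = -1/2
E = 985/256, F = 27/64, G = 17/16; answer radicand W^2 = 1001/256
unnormalised second-form numerators: l = 9/2, m = 0, n = -1/2; L = l/sqrt(1001/256), and similarly M = m/sqrt(W^2), N = n/sqrt(W^2)
H = (E*n - 2*F*m + G*l) / (2*(EG - F^2)*sqrt(W^2)); E*n - 2*F*m + G*l = 1463/512, EG - F^2 = 1001/256, so H = (19/52)/sqrt(1001/256)


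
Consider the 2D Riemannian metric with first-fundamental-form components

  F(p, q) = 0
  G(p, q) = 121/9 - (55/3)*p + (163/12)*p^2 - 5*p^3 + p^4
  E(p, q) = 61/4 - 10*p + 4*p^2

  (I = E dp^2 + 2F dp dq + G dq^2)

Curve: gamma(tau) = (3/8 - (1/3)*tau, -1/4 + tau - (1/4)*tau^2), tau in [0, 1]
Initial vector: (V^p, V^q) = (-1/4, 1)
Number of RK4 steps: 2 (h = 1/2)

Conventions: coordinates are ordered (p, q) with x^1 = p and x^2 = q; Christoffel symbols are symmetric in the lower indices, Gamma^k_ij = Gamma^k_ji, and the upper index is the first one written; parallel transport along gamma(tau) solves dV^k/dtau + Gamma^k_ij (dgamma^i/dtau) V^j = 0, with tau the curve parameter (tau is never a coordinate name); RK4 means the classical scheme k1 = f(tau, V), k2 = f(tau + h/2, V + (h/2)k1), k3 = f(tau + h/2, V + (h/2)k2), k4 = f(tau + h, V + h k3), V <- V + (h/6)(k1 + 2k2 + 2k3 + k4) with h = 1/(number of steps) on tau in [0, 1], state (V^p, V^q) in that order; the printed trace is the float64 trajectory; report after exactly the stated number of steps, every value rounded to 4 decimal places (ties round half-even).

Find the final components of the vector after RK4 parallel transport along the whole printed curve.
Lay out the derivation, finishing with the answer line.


gamma'(tau) = (-1/3, 1 - (1/2)*tau); f(tau, V)^k = -Gamma^k_ij(gamma(tau)) gamma'^i(tau) V^j; h = 1/2; intermediate values shown to 6 dp
curve data and Christoffel symbols at the stage parameters:
  tau = 0.000000: gamma = (0.375000, -0.250000), gamma' = (-0.333333, 1.000000); Gamma_ppp = -0.290155, Gamma_ppq = 0.000000, Gamma_pqq = 0.416343, Gamma_qpp = 0.000000, Gamma_qpq = -0.609800, Gamma_qqq = 0.000000
  tau = 0.250000: gamma = (0.291667, -0.015625), gamma' = (-0.333333, 0.875000); Gamma_ppp = -0.302466, Gamma_ppq = 0.000000, Gamma_pqq = 0.457112, Gamma_qpp = 0.000000, Gamma_qpq = -0.634118, Gamma_qqq = 0.000000
  tau = 0.500000: gamma = (0.208333, 0.187500), gamma' = (-0.333333, 0.750000); Gamma_ppp = -0.312337, Gamma_ppq = 0.000000, Gamma_pqq = 0.498059, Gamma_qpp = 0.000000, Gamma_qpq = -0.653239, Gamma_qqq = 0.000000
  tau = 0.750000: gamma = (0.125000, 0.359375), gamma' = (-0.333333, 0.625000); Gamma_ppp = -0.320000, Gamma_ppq = 0.000000, Gamma_pqq = 0.539167, Gamma_qpp = 0.000000, Gamma_qpq = -0.667697, Gamma_qqq = 0.000000
  tau = 1.000000: gamma = (0.041667, 0.500000), gamma' = (-0.333333, 0.500000); Gamma_ppp = -0.325690, Gamma_ppq = 0.000000, Gamma_pqq = 0.580418, Gamma_qpp = 0.000000, Gamma_qpq = -0.678032, Gamma_qqq = 0.000000
step 0: V^p = -0.2500, V^q = 1.0000
step 1: k1 = (-0.392163, -0.355717), k2 = (-0.329313, -0.385687), k3 = (-0.327901, -0.375385), k4 = (-0.260335, -0.379683); V <- V + (h/6)(k1 + 2k2 + 2k3 + k4): V^p = -0.4139, V^q = 0.8119
step 2: k1 = (-0.260176, -0.379569), k2 = (-0.190518, -0.359448), k3 = (-0.194071, -0.353300), k4 = (-0.128877, -0.316786); V <- V + (h/6)(k1 + 2k2 + 2k3 + k4): V^p = -0.5104, V^q = 0.6351

Answer: V^p = -0.5104, V^q = 0.6351


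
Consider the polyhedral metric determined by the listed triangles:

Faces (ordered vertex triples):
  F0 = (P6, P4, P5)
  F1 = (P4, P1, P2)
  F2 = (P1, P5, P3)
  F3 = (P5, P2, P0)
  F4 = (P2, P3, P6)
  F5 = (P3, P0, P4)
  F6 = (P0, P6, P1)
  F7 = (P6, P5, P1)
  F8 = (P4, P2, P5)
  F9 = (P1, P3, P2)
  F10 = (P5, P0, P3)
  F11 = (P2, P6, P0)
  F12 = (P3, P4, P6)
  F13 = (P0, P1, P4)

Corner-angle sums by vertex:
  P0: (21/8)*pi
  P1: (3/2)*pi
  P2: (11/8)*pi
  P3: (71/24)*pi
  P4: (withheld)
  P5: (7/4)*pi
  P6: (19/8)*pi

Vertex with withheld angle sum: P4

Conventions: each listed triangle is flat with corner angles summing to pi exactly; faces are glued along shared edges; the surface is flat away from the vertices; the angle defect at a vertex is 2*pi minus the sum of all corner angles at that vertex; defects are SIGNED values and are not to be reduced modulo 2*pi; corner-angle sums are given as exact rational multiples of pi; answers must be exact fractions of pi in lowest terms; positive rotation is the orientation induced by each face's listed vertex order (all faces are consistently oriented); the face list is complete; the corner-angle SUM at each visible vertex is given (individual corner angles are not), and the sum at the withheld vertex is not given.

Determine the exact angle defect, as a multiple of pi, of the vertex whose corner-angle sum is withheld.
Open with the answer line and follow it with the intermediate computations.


Answer: defect(P4) = (7/12)*pi

V = 7, E = 21, F = 14; chi = V - E + F = 0
Gauss-Bonnet: total defect = 2*pi*chi = 0; visible defects sum to (-7/12)*pi


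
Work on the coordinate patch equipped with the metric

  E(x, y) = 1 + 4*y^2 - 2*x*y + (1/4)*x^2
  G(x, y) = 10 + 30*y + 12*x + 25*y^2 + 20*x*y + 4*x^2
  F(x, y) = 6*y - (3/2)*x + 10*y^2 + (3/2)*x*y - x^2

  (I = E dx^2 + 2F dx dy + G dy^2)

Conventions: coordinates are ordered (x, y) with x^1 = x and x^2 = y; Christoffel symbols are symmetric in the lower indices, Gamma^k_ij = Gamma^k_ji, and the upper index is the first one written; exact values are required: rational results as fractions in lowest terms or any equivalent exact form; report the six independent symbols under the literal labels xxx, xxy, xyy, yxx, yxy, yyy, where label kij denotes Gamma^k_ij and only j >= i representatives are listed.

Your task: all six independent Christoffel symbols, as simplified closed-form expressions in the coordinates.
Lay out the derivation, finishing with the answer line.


E = 1 + 4*y^2 - 2*x*y + (1/4)*x^2; F = 6*y - (3/2)*x + 10*y^2 + (3/2)*x*y - x^2; G = 10 + 30*y + 12*x + 25*y^2 + 20*x*y + 4*x^2
Gamma^k_ij = (1/2) g^{kl} (d_i g_jl + d_j g_il - d_l g_ij), with g^inv = (1/(EG-F^2)) [[G, -F], [-F, E]]
first partials: E_x = -2*y + (1/2)*x, E_y = 8*y - 2*x, F_x = -3/2 + (3/2)*y - 2*x, F_y = 6 + 20*y + (3/2)*x, G_x = 12 + 20*y + 8*x, G_y = 30 + 50*y + 20*x
D = EG - F^2 = 10 + 30*y + 12*x + 29*y^2 + 18*x*y + (17/4)*x^2
expanded: Gamma^x_xx = (G E_x - 2F F_x + F E_y)/(2D), Gamma^x_xy = (G E_y - F G_x)/(2D), Gamma^x_yy = (2G F_y - G G_x - F G_y)/(2D), Gamma^y_xx = (2E F_x - E E_y - F E_x)/(2D), Gamma^y_xy = (E G_x - F E_y)/(2D), Gamma^y_yy = (E G_y - 2F F_y + F G_x)/(2D); substitute and cancel common factors

Answer: Gamma_xxx = (x - 4*y)/(17*x^2 + 72*x*y + 48*x + 116*y^2 + 120*y + 40), Gamma_xxy = (-4*x + 16*y)/(17*x^2 + 72*x*y + 48*x + 116*y^2 + 120*y + 40), Gamma_xyy = (-10*x + 40*y)/(17*x^2 + 72*x*y + 48*x + 116*y^2 + 120*y + 40), Gamma_yxx = (-4*x - 10*y - 6)/(17*x^2 + 72*x*y + 48*x + 116*y^2 + 120*y + 40), Gamma_yxy = (16*x + 40*y + 24)/(17*x^2 + 72*x*y + 48*x + 116*y^2 + 120*y + 40), Gamma_yyy = (40*x + 100*y + 60)/(17*x^2 + 72*x*y + 48*x + 116*y^2 + 120*y + 40)


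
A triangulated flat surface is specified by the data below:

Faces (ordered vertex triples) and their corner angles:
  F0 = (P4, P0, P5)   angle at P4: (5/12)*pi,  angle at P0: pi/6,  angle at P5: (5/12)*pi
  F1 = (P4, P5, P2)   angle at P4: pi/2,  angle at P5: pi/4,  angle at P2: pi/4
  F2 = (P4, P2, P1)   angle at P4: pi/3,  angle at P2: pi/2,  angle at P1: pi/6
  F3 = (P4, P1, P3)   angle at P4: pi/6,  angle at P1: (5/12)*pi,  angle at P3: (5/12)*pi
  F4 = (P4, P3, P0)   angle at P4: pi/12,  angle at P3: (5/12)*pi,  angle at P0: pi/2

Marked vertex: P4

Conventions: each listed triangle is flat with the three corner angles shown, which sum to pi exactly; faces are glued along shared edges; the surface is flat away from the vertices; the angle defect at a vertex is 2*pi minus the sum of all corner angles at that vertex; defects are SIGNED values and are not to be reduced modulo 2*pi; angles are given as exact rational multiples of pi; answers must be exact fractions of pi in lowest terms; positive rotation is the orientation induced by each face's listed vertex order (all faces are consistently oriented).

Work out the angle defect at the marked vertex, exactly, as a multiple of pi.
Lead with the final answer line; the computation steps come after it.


Answer: defect(P4) = pi/2

Sum of corner angles at P4: (3/2)*pi
defect = 2*pi - (3/2)*pi


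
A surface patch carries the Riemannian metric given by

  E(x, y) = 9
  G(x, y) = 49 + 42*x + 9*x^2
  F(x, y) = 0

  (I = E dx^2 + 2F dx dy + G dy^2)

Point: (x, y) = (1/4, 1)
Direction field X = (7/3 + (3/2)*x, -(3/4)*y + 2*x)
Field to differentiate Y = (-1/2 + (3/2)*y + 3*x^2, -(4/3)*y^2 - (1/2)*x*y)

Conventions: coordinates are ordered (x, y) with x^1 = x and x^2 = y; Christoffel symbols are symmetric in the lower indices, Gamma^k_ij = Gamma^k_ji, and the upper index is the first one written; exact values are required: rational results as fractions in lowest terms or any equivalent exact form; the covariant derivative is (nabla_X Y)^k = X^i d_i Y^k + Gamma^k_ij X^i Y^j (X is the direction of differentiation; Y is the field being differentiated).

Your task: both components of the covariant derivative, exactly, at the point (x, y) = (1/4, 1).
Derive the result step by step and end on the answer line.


E = 9, F = 0, G = 961/16 at the point
E_x = 0, E_y = 0, F_x = 0, F_y = 0, G_x = 93/2, G_y = 0
EG - F^2 = 8649/16;  g^inv = (16/8649) * [[961/16, 0], [0, 9]]
first-kind symbols [ij,l] = (1/2)(d_i g_jl + d_j g_il - d_l g_ij): [xx,x] = E_x/2 = 0, [xx,y] = F_x - E_y/2 = 0, [xy,x] = E_y/2 = 0, [xy,y] = G_x/2 = 93/4, [yy,x] = F_y - G_x/2 = -93/4, [yy,y] = G_y/2 = 0
Gamma^x_ij = (G*[ij,x] - F*[ij,y])/(EG - F^2), Gamma^y_ij = (E*[ij,y] - F*[ij,x])/(EG - F^2)
Gamma_xxx = 0, Gamma_xxy = 0, Gamma_xyy = -31/12, Gamma_yxx = 0, Gamma_yxy = 12/31, Gamma_yyy = 0
X = (65/24, -1/4), Y = (19/16, -35/24) at the point

Answer: (nabla_X Y)^x = 3163/1152, (nabla_X Y)^y = -6845/2976


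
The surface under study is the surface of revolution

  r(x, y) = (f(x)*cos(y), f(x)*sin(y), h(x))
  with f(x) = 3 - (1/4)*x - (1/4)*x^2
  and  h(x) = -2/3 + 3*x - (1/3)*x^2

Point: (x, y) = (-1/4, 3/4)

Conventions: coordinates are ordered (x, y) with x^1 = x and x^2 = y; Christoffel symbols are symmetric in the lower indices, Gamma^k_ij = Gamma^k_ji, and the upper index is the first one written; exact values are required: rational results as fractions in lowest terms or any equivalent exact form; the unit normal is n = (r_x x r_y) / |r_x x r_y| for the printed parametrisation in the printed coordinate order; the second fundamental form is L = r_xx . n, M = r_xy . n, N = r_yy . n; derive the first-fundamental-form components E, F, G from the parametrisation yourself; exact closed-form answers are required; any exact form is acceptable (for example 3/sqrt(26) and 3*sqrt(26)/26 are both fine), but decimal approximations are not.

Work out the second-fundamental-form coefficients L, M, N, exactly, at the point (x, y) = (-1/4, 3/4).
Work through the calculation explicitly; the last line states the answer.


f = 195/64, f' = -1/8, f'' = -1/2, h' = 19/6, h'' = -2/3
E = 5785/576, F = 0, G = 38025/4096; answer radicand W^2 = 5785/576
unnormalised second-form numerators: l = 5/3, m = 0, n = 1235/128; L = l/sqrt(5785/576), and similarly M = m/sqrt(W^2), N = n/sqrt(W^2)

Answer: L = 8*sqrt(5785)/1157, M = 0, N = 57*sqrt(5785)/1424


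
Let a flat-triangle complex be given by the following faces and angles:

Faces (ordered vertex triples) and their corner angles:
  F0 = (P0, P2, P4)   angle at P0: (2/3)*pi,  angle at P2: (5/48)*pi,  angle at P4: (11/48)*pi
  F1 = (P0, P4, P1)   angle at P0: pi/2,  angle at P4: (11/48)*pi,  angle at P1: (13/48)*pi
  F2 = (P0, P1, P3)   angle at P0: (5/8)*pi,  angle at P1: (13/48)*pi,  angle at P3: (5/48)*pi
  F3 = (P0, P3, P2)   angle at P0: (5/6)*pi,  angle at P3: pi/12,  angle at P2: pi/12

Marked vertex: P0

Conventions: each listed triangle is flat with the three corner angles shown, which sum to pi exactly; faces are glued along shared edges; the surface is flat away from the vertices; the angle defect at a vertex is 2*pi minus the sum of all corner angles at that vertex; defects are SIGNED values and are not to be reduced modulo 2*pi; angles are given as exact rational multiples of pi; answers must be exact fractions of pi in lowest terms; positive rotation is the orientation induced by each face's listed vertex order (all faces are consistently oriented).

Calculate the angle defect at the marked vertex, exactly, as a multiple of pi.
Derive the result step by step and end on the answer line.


Sum of corner angles at P0: (21/8)*pi
defect = 2*pi - (21/8)*pi

Answer: defect(P0) = (-5/8)*pi


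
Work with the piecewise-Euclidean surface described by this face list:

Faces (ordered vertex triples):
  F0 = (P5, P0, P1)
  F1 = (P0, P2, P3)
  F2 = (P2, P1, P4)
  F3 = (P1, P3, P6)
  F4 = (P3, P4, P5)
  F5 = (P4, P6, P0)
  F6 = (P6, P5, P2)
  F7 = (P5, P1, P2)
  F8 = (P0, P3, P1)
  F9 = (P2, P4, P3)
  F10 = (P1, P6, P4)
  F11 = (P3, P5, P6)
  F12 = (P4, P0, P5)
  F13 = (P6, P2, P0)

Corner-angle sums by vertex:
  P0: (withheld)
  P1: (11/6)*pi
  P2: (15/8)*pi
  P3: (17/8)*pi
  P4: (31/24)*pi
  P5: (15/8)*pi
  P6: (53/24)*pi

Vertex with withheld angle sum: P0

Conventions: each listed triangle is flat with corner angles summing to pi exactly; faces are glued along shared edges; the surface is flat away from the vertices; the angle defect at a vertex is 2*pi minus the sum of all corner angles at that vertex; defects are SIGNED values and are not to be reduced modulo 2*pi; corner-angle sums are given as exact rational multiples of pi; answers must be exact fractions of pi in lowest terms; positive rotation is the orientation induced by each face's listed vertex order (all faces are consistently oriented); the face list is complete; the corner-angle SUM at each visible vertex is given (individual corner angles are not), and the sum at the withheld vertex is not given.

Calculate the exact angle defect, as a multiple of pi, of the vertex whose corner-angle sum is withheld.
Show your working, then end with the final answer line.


V = 7, E = 21, F = 14; chi = V - E + F = 0
Gauss-Bonnet: total defect = 2*pi*chi = 0; visible defects sum to (19/24)*pi

Answer: defect(P0) = (-19/24)*pi


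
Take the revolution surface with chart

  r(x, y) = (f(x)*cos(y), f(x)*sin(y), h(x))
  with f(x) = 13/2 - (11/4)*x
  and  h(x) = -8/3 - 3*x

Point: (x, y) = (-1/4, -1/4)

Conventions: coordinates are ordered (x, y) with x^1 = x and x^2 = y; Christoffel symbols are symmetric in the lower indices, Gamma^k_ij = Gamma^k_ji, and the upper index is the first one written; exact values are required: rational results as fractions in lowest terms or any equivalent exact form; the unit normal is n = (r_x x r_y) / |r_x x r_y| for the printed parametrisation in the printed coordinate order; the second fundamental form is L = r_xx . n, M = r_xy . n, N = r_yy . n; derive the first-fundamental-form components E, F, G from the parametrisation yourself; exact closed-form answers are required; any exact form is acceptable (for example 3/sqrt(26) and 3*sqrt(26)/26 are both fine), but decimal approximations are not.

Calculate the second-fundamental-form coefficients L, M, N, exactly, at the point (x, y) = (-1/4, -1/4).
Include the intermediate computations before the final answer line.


f = 115/16, f' = -11/4, f'' = 0, h' = -3, h'' = 0
E = 265/16, F = 0, G = 13225/256; answer radicand W^2 = 265/16
unnormalised second-form numerators: l = 0, m = 0, n = -345/16; L = l/sqrt(265/16), and similarly M = m/sqrt(W^2), N = n/sqrt(W^2)

Answer: L = 0, M = 0, N = -69*sqrt(265)/212


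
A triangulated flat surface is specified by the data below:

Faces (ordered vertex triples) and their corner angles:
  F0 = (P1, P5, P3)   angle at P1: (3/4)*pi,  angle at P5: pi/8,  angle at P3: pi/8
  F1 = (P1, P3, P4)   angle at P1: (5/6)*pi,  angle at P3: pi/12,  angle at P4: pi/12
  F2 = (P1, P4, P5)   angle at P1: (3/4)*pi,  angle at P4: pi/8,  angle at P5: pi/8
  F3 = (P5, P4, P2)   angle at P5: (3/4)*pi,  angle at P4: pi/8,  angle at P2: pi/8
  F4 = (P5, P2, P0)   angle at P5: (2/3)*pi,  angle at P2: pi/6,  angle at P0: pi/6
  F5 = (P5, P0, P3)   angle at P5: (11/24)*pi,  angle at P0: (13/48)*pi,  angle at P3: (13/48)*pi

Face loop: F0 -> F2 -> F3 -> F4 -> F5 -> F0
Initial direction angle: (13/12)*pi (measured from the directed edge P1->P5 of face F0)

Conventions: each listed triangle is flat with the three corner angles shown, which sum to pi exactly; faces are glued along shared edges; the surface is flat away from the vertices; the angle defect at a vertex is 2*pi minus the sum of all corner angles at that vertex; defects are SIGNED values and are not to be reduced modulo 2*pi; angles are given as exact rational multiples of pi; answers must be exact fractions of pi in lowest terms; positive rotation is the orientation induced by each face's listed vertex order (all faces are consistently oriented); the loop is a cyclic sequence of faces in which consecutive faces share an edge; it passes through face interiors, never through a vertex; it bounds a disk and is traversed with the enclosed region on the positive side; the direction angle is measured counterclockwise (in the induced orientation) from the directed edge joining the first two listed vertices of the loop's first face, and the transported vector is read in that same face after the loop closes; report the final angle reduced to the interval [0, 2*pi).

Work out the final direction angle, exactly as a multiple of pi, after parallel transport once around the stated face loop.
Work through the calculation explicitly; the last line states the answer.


enclosed vertex P5: corner angles sum to (17/8)*pi, defect = 2*pi - (17/8)*pi = -pi/8
by Gauss-Bonnet the loop rotates the vector by the enclosed defect sum (positive orientation, mod 2*pi)
final angle = (13/12)*pi - pi/8 = (23/24)*pi (mod 2*pi)

Answer: final direction angle = (23/24)*pi


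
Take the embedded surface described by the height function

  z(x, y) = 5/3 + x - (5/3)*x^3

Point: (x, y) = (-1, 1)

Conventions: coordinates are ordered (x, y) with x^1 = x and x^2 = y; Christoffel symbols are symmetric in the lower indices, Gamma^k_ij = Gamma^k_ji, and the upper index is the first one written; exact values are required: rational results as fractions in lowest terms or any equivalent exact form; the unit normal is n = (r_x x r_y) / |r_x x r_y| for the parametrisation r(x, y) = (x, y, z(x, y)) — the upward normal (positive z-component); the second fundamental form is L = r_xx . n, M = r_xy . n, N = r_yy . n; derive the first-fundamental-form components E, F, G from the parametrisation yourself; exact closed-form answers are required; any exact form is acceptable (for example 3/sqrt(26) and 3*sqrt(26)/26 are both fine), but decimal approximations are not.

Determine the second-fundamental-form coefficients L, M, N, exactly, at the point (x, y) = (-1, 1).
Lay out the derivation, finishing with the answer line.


z_x = -4, z_y = 0, z_xx = 10, z_xy = 0, z_yy = 0
E = 17, F = 0, G = 1; answer radicand W^2 = 17
unnormalised second-form numerators: l = 10, m = 0, n = 0; L = l/sqrt(17), and similarly M = m/sqrt(W^2), N = n/sqrt(W^2)

Answer: L = 10*sqrt(17)/17, M = 0, N = 0


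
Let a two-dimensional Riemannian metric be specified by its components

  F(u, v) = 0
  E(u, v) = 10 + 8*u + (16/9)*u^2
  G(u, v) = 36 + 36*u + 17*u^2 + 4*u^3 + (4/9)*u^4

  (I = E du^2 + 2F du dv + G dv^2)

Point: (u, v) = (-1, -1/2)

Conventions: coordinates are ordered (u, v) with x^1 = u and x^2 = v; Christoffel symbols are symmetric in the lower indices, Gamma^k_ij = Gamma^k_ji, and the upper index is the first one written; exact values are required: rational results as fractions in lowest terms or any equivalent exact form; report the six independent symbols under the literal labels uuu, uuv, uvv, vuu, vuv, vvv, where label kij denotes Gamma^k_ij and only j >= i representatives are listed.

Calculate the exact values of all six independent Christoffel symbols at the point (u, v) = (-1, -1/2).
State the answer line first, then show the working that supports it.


Answer: Gamma_uuu = 10/17, Gamma_uuv = 0, Gamma_uvv = -55/34, Gamma_vuu = 0, Gamma_vuv = 5/11, Gamma_vvv = 0

E = 34/9, F = 0, G = 121/9 at the point
E_u = 40/9, E_v = 0, F_u = 0, F_v = 0, G_u = 110/9, G_v = 0
EG - F^2 = 4114/81;  g^inv = (81/4114) * [[121/9, 0], [0, 34/9]]
first-kind symbols [ij,l] = (1/2)(d_i g_jl + d_j g_il - d_l g_ij): [uu,u] = E_u/2 = 20/9, [uu,v] = F_u - E_v/2 = 0, [uv,u] = E_v/2 = 0, [uv,v] = G_u/2 = 55/9, [vv,u] = F_v - G_u/2 = -55/9, [vv,v] = G_v/2 = 0
Gamma^u_ij = (G*[ij,u] - F*[ij,v])/(EG - F^2), Gamma^v_ij = (E*[ij,v] - F*[ij,u])/(EG - F^2)


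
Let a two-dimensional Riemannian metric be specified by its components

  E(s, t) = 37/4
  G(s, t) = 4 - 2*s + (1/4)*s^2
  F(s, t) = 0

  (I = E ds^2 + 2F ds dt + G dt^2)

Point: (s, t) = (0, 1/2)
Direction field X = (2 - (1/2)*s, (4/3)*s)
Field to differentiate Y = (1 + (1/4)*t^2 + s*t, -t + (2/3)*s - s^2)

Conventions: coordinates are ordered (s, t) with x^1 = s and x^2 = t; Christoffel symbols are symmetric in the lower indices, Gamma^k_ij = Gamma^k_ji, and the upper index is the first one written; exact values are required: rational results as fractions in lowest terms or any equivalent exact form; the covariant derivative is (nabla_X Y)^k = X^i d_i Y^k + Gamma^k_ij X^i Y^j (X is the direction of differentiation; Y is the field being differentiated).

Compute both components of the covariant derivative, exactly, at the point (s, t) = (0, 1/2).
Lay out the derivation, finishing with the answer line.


E = 37/4, F = 0, G = 4 at the point
E_s = 0, E_t = 0, F_s = 0, F_t = 0, G_s = -2, G_t = 0
EG - F^2 = 37;  g^inv = (1/37) * [[4, 0], [0, 37/4]]
first-kind symbols [ij,l] = (1/2)(d_i g_jl + d_j g_il - d_l g_ij): [ss,s] = E_s/2 = 0, [ss,t] = F_s - E_t/2 = 0, [st,s] = E_t/2 = 0, [st,t] = G_s/2 = -1, [tt,s] = F_t - G_s/2 = 1, [tt,t] = G_t/2 = 0
Gamma^s_ij = (G*[ij,s] - F*[ij,t])/(EG - F^2), Gamma^t_ij = (E*[ij,t] - F*[ij,s])/(EG - F^2)
Gamma_sss = 0, Gamma_sst = 0, Gamma_stt = 4/37, Gamma_tss = 0, Gamma_tst = -1/4, Gamma_ttt = 0
X = (2, 0), Y = (17/16, -1/2) at the point

Answer: (nabla_X Y)^s = 1, (nabla_X Y)^t = 19/12


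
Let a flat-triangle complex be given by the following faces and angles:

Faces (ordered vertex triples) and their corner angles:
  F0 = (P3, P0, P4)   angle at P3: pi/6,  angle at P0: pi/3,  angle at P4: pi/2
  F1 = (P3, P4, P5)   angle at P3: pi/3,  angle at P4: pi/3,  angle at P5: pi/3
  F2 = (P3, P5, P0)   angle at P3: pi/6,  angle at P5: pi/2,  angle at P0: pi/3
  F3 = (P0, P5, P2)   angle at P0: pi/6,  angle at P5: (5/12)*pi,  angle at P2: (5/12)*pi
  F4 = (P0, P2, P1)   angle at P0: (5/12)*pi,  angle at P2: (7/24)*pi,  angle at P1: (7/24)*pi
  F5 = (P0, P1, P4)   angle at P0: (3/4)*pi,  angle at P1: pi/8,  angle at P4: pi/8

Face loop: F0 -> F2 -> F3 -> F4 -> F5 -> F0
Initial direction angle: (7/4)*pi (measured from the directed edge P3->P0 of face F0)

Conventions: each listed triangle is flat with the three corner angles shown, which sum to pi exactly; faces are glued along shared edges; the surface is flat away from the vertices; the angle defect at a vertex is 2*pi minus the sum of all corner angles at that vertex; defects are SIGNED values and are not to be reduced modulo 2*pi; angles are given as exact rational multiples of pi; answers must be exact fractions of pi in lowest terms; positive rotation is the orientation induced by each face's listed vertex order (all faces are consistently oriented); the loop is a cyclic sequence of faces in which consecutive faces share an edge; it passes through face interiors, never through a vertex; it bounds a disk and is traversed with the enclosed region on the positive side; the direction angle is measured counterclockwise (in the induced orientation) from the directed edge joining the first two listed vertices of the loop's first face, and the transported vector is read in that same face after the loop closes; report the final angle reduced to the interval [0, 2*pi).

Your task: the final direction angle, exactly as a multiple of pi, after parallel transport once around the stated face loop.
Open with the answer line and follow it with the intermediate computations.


Answer: final direction angle = (7/4)*pi

enclosed vertex P0: corner angles sum to 2*pi, defect = 2*pi - 2*pi = 0
final direction = starting direction + enclosed defect total, reduced mod 2*pi (induced orientation)
final angle = (7/4)*pi + 0 = (7/4)*pi (mod 2*pi)


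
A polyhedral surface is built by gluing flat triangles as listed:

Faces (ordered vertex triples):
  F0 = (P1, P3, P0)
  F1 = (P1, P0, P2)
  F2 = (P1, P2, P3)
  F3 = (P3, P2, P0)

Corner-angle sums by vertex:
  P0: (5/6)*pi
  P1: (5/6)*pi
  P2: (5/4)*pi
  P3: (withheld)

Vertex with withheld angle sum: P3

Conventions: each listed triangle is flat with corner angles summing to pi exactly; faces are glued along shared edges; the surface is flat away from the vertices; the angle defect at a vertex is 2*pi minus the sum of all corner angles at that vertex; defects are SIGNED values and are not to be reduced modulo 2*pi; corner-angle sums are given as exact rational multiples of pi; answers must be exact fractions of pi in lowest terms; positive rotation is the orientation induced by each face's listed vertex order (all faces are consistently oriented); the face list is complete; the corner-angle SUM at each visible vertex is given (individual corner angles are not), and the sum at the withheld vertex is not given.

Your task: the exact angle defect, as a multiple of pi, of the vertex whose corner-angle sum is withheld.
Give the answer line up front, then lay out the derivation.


Answer: defect(P3) = (11/12)*pi

V = 4, E = 6, F = 4; chi = V - E + F = 2
Gauss-Bonnet: total defect = 2*pi*chi = 4*pi; visible defects sum to (37/12)*pi


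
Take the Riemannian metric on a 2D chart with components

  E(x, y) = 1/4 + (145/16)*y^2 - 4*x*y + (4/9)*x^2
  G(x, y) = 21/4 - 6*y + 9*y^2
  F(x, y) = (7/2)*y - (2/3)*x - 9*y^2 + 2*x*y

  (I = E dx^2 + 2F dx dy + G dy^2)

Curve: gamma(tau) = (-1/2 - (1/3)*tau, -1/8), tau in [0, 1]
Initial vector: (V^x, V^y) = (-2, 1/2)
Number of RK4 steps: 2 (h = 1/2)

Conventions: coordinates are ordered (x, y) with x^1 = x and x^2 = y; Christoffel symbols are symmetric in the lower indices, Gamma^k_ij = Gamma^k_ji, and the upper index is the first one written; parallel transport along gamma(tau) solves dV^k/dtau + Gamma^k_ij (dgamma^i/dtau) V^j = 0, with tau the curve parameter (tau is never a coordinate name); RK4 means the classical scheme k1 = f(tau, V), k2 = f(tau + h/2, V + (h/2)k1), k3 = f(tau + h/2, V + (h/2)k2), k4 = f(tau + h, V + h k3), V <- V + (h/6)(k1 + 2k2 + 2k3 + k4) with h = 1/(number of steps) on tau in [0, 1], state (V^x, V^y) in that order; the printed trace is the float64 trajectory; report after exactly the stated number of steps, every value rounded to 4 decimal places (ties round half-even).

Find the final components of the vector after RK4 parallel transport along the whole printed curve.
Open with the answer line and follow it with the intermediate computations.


Answer: V^x = -1.7631, V^y = 0.6127

gamma'(tau) = (-1/3, 0); f(tau, V)^k = -Gamma^k_ij(gamma(tau)) gamma'^i(tau) V^j; h = 1/2; intermediate values shown to 6 dp
curve data and Christoffel symbols at the stage parameters:
  tau = 0.000000: gamma = (-0.500000, -0.125000), gamma' = (-0.333333, 0.000000); Gamma_xxx = 0.049870, Gamma_xxy = -0.530453, Gamma_xyy = 18.650084, Gamma_yxx = -0.126678, Gamma_yxy = -0.010348, Gamma_yyy = -0.307929
  tau = 0.250000: gamma = (-0.583333, -0.125000), gamma' = (-0.333333, 0.000000); Gamma_xxx = -0.063691, Gamma_xxy = 0.134951, Gamma_xyy = 18.154064, Gamma_yxx = -0.155242, Gamma_yxy = 0.000954, Gamma_yyy = -0.543440
  tau = 0.500000: gamma = (-0.666667, -0.125000), gamma' = (-0.333333, 0.000000); Gamma_xxx = -0.157635, Gamma_xxy = 0.784443, Gamma_xyy = 17.364808, Gamma_yxx = -0.181087, Gamma_yxy = -0.004214, Gamma_yyy = -0.765036
  tau = 0.750000: gamma = (-0.750000, -0.125000), gamma' = (-0.333333, 0.000000); Gamma_xxx = -0.228471, Gamma_xxy = 1.387428, Gamma_xyy = 16.336360, Gamma_yxx = -0.205006, Gamma_yxy = -0.024712, Gamma_yyy = -0.962734
  tau = 1.000000: gamma = (-0.833333, -0.125000), gamma' = (-0.333333, 0.000000); Gamma_xxx = -0.275185, Gamma_xxy = 1.920634, Gamma_xyy = 15.139457, Gamma_yxx = -0.227892, Gamma_yxy = -0.058102, Gamma_yyy = -1.129749
step 0: V^x = -2.0000, V^y = 0.5000
step 1: k1 = (-0.121656, 0.082727), k2 = (0.066528, 0.105234), k3 = (0.065783, 0.102802), k4 = (0.247543, 0.117965); V <- V + (h/6)(k1 + 2k2 + 2k3 + k4): V^x = -1.9675, V^y = 0.5514
step 2: k1 = (0.247560, 0.117986), k2 = (0.413772, 0.125433), k3 = (0.411468, 0.122578), k4 = (0.553849, 0.121962); V <- V + (h/6)(k1 + 2k2 + 2k3 + k4): V^x = -1.7631, V^y = 0.6127


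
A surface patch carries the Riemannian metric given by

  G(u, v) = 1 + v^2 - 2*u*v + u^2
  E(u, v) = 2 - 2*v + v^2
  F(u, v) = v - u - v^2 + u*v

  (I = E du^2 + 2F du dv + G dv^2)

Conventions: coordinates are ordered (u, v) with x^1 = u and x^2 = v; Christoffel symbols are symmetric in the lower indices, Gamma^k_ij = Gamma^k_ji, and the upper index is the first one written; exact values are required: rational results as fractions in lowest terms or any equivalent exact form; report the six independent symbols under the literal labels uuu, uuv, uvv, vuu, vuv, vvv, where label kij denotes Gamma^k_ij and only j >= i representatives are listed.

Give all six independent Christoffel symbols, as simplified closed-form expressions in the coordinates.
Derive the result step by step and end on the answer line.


E = 2 - 2*v + v^2; F = v - u - v^2 + u*v; G = 1 + v^2 - 2*u*v + u^2
Gamma^k_ij = (1/2) g^{kl} (d_i g_jl + d_j g_il - d_l g_ij), with g^inv = (1/(EG-F^2)) [[G, -F], [-F, E]]
first partials: E_u = 0, E_v = -2 + 2*v, F_u = -1 + v, F_v = 1 - 2*v + u, G_u = -2*v + 2*u, G_v = 2*v - 2*u
D = EG - F^2 = 2 - 2*v + 2*v^2 - 2*u*v + u^2
expanded: Gamma^u_uu = (G E_u - 2F F_u + F E_v)/(2D), Gamma^u_uv = (G E_v - F G_u)/(2D), Gamma^u_vv = (2G F_v - G G_u - F G_v)/(2D), Gamma^v_uu = (2E F_u - E E_v - F E_u)/(2D), Gamma^v_uv = (E G_u - F E_v)/(2D), Gamma^v_vv = (E G_v - 2F F_v + F G_u)/(2D); substitute and cancel common factors

Answer: Gamma_uuu = 0, Gamma_uuv = (v - 1)/(u^2 - 2*u*v + 2*v^2 - 2*v + 2), Gamma_uvv = (1 - v)/(u^2 - 2*u*v + 2*v^2 - 2*v + 2), Gamma_vuu = 0, Gamma_vuv = (u - v)/(u^2 - 2*u*v + 2*v^2 - 2*v + 2), Gamma_vvv = (-u + v)/(u^2 - 2*u*v + 2*v^2 - 2*v + 2)


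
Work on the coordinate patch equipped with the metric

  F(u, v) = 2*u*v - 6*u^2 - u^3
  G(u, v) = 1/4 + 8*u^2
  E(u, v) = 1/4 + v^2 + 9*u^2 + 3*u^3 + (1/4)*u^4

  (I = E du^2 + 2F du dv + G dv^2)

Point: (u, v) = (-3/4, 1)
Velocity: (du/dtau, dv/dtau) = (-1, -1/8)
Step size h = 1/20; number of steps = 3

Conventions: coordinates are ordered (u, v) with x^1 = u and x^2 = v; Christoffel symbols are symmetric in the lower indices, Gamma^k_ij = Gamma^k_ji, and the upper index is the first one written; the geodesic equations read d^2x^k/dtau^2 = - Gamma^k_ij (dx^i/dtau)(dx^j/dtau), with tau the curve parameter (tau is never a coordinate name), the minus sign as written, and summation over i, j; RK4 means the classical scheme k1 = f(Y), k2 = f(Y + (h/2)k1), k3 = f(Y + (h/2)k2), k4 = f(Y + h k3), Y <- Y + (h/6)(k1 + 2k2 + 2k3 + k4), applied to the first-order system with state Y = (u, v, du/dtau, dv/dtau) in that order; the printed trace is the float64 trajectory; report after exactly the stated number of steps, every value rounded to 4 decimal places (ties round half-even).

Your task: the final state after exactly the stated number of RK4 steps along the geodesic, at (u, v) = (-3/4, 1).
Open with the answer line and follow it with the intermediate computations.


Answer: u = -0.9158, v = 0.9532, du/dtau = -1.1525, dv/dtau = -0.4276

f(Y) = (du/dtau, dv/dtau, -Gamma^u_ij Y'^i Y'^j, -Gamma^v_ij Y'^i Y'^j) with the Gammas evaluated at the stage position; h = 0.050000; intermediate values shown to 6 dp
step 0: u = -0.7500, v = 1.0000, du/dtau = -1.0000, dv/dtau = -0.1250
step 1:
  k1: at (u, v) = (-0.750000, 1.000000), (du/dtau, dv/dtau) = (-1.000000, -0.125000); Gamma_uuu = 3.535934, Gamma_uuv = -4.862423, Gamma_uvv = 4.731006, Gamma_vuu = 5.064938, Gamma_vuv = -5.821679, Gamma_vvv = 4.435318; k1 = (-1.000000, -0.125000, -2.394251, -3.678820)
  k2: at (u, v) = (-0.775000, 0.996875), (du/dtau, dv/dtau) = (-1.059856, -0.216971); Gamma_uuu = 3.352346, Gamma_uuv = -4.728647, Gamma_uvv = 4.631650, Gamma_vuu = 4.786440, Gamma_vuv = -5.607567, Gamma_vvv = 4.291191; k2 = (-1.059856, -0.216971, -1.808939, -2.999594)
  k3: at (u, v) = (-0.776496, 0.994576), (du/dtau, dv/dtau) = (-1.045223, -0.199990); Gamma_uuu = 3.328056, Gamma_uuv = -4.709925, Gamma_uvv = 4.617016, Gamma_vuu = 4.755189, Gamma_vuv = -5.581994, Gamma_vvv = 4.271657; k3 = (-1.045223, -0.199990, -1.851468, -3.032202)
  k4: at (u, v) = (-0.802261, 0.990001), (du/dtau, dv/dtau) = (-1.092573, -0.276610); Gamma_uuu = 3.140888, Gamma_uuv = -4.563063, Gamma_uvv = 4.505403, Gamma_vuu = 4.479171, Gamma_vuv = -5.358715, Gamma_vvv = 4.117263; k4 = (-1.092573, -0.276610, -1.335984, -2.422899)
  Y <- Y + (h/6)(k1 + 2k2 + 2k3 + k4): u = -0.8025, v = 0.9897, du/dtau = -1.0921, dv/dtau = -0.2764
step 2:
  k1: at (u, v) = (-0.802523, 0.989704), (du/dtau, dv/dtau) = (-1.092092, -0.276378); Gamma_uuu = 3.137524, Gamma_uuv = -4.560340, Gamma_uvv = 4.503255, Gamma_vuu = 4.474802, Gamma_vuv = -5.355019, Gamma_vvv = 4.114455; k1 = (-1.092092, -0.276378, -1.333102, -2.418612)
  k2: at (u, v) = (-0.829825, 0.982794), (du/dtau, dv/dtau) = (-1.125420, -0.336843); Gamma_uuu = 2.939402, Gamma_uuv = -4.395311, Gamma_uvv = 4.375444, Gamma_vuu = 4.190793, Gamma_vuv = -5.114903, Gamma_vvv = 3.944235; k2 = (-1.125420, -0.336843, -0.886974, -1.877442)
  k3: at (u, v) = (-0.830658, 0.981283), (du/dtau, dv/dtau) = (-1.114266, -0.323314); Gamma_uuu = 2.926191, Gamma_uuv = -4.384124, Gamma_uvv = 4.366420, Gamma_vuu = 4.174513, Gamma_vuv = -5.100516, Gamma_vvv = 3.932866; k3 = (-1.114266, -0.323314, -0.930731, -1.919143)
  k4: at (u, v) = (-0.858236, 0.973538), (du/dtau, dv/dtau) = (-1.138629, -0.372335); Gamma_uuu = 2.736923, Gamma_uuv = -4.217475, Gamma_uvv = 4.235470, Gamma_vuu = 3.907440, Gamma_vuv = -4.865436, Gamma_vvv = 3.763668; k4 = (-1.138629, -0.372335, -0.559525, -1.462255)
  Y <- Y + (h/6)(k1 + 2k2 + 2k3 + k4): u = -0.8584, v = 0.9733, du/dtau = -1.1382, dv/dtau = -0.3720
step 3:
  k1: at (u, v) = (-0.858440, 0.973295), (du/dtau, dv/dtau) = (-1.138159, -0.371995); Gamma_uuu = 2.734594, Gamma_uuv = -4.215409, Gamma_uvv = 4.233796, Gamma_vuu = 3.904503, Gamma_vuv = -4.862766, Gamma_vvv = 3.761589; k1 = (-1.138159, -0.371995, -0.558767, -1.460761)
  k2: at (u, v) = (-0.886894, 0.963996), (du/dtau, dv/dtau) = (-1.152128, -0.408514); Gamma_uuu = 2.548071, Gamma_uuv = -4.043238, Gamma_uvv = 4.096770, Gamma_vuu = 3.645618, Gamma_vuv = -4.626592, Gamma_vvv = 3.589043; k2 = (-1.152128, -0.408514, -0.260009, -1.083039)
  k3: at (u, v) = (-0.887243, 0.963083), (du/dtau, dv/dtau) = (-1.144659, -0.399071); Gamma_uuu = 2.541956, Gamma_uuv = -4.037669, Gamma_uvv = 4.092144, Gamma_vuu = 3.638478, Gamma_vuv = -4.619842, Gamma_vvv = 3.583493; k3 = (-1.144659, -0.399071, -0.293475, -1.117309)
  k4: at (u, v) = (-0.915673, 0.953342), (du/dtau, dv/dtau) = (-1.152833, -0.427860); Gamma_uuu = 2.369504, Gamma_uuv = -3.871210, Gamma_uvv = 3.958321, Gamma_vuu = 3.401164, Gamma_vuv = -4.396171, Gamma_vvv = 3.418552; k4 = (-1.152833, -0.427860, -0.054797, -0.809209)
  Y <- Y + (h/6)(k1 + 2k2 + 2k3 + k4): u = -0.9158, v = 0.9532, du/dtau = -1.1525, dv/dtau = -0.4276
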